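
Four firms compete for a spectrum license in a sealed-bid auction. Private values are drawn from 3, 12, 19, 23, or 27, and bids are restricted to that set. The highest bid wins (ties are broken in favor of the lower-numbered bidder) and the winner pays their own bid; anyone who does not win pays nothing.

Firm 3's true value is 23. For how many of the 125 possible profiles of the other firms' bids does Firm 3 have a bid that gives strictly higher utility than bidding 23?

12

Others bid (3, 3, 3): truth gives 0; bid 12 gives 11 > 0. Violating.
Others bid (3, 3, 12): truth gives 0; bid 12 gives 11 > 0. Violating.
Others bid (3, 3, 19): truth gives 0; bid 19 gives 4 > 0. Violating.
Others bid (3, 12, 3): truth gives 0; bid 19 gives 4 > 0. Violating.
Others bid (3, 3, 23): truth gives 0; no alternative beats it.
Others bid (3, 3, 27): truth gives 0; no alternative beats it.
(Checking all 125 profiles: 12 have a profitable deviation, 113 do not.)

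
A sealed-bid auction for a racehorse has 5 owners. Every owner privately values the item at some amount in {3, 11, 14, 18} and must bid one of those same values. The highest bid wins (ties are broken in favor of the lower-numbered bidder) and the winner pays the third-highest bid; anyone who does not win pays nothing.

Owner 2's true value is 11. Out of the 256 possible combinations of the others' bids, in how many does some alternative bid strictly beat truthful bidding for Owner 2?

8

Others bid (3, 3, 3, 14): truth gives 0; bid 14 gives 8 > 0. Violating.
Others bid (3, 3, 3, 18): truth gives 0; bid 18 gives 8 > 0. Violating.
Others bid (3, 3, 14, 3): truth gives 0; bid 14 gives 8 > 0. Violating.
Others bid (3, 3, 18, 3): truth gives 0; bid 18 gives 8 > 0. Violating.
Others bid (3, 3, 3, 3): truth gives 8; no alternative beats it.
Others bid (3, 3, 3, 11): truth gives 8; no alternative beats it.
(Checking all 256 profiles: 8 have a profitable deviation, 248 do not.)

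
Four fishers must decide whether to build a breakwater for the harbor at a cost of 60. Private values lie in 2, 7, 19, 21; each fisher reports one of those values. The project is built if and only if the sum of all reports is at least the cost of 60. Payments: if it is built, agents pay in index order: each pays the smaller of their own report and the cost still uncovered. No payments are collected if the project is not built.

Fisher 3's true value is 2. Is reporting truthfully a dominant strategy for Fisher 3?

Yes

Check each profile of the others' reports and compare truth against every alternative report.
Others report (19, 19, 19): truth gives 0, best alternative gives -5.
Others report (19, 19, 21): truth gives 0, best alternative gives -5.
Others report (19, 21, 19): truth gives 0, best alternative gives -5.
Others report (19, 21, 21): truth gives 0, best alternative gives -5.
Others report (21, 19, 19): truth gives 0, best alternative gives -5.
Others report (21, 19, 21): truth gives 0, best alternative gives -5.
(Remaining 58 profiles checked similarly; truth is weakly best in each.)
In every case the truthful report is at least as good as any alternative, so it is a dominant strategy.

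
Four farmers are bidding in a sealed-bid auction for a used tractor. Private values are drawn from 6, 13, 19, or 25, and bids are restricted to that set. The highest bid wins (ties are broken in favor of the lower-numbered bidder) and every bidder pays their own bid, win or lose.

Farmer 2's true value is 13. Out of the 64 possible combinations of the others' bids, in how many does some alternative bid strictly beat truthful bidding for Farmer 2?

Others bid (6, 6, 19): truth gives -13; bid 6 gives -6 > -13. Violating.
Others bid (6, 6, 25): truth gives -13; bid 6 gives -6 > -13. Violating.
Others bid (6, 13, 19): truth gives -13; bid 6 gives -6 > -13. Violating.
Others bid (6, 13, 25): truth gives -13; bid 6 gives -6 > -13. Violating.
Others bid (6, 6, 6): truth gives 0; no alternative beats it.
Others bid (6, 6, 13): truth gives 0; no alternative beats it.
(Checking all 64 profiles: 60 have a profitable deviation, 4 do not.)

60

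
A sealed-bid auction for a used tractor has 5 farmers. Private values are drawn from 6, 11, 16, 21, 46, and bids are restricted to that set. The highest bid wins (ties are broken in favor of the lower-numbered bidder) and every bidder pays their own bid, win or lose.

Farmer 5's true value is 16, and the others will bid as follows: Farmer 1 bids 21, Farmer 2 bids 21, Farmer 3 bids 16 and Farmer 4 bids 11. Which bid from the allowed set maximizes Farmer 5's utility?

Bid 6: loses but pays 6, utility -6.
Bid 11: loses but pays 11, utility -11.
Bid 16: loses but pays 16, utility -16.
Bid 21: loses but pays 21, utility -21.
Bid 46: wins, pays 46, utility 16 - 46 = -30.
The best choice is 6 with utility -6.

6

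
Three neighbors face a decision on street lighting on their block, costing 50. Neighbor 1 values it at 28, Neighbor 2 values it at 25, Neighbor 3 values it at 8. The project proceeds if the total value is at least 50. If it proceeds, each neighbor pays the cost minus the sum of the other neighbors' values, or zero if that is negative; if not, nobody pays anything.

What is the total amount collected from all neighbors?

Total value 61 ≥ cost 50, so it is built.
Neighbor 1: others sum to 33; max(0, 50 - 33) = 17.
Neighbor 2: others sum to 36; max(0, 50 - 36) = 14.
Neighbor 3: others sum to 53; max(0, 50 - 53) = 0.
Total collected = 17 + 14 + 0 = 31.

31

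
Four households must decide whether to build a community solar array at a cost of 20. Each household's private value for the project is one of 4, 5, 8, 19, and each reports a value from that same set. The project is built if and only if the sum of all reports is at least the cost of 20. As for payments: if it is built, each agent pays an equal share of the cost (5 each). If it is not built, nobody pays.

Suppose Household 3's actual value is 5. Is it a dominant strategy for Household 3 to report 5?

Yes

Check each profile of the others' reports and compare truth against every alternative report.
Others report (4, 4, 4): truth gives 0, best alternative gives 0.
Others report (4, 4, 5): truth gives 0, best alternative gives 0.
Others report (4, 4, 8): truth gives 0, best alternative gives 0.
Others report (4, 4, 19): truth gives 0, best alternative gives 0.
Others report (4, 5, 4): truth gives 0, best alternative gives 0.
Others report (4, 5, 5): truth gives 0, best alternative gives 0.
(Remaining 58 profiles checked similarly; truth is weakly best in each.)
In every case the truthful report is at least as good as any alternative, so it is a dominant strategy.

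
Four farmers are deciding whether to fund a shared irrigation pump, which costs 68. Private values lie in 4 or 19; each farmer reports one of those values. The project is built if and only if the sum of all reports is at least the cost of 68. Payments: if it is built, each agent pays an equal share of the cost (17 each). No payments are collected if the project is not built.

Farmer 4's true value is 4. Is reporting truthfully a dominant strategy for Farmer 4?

Check each profile of the others' reports and compare truth against every alternative report.
Others report (19, 19, 19): truth gives 0, best alternative gives -13.
Others report (4, 4, 4): truth gives 0, best alternative gives 0.
Others report (4, 4, 19): truth gives 0, best alternative gives 0.
Others report (4, 19, 4): truth gives 0, best alternative gives 0.
Others report (4, 19, 19): truth gives 0, best alternative gives 0.
Others report (19, 4, 4): truth gives 0, best alternative gives 0.
(Remaining 2 profiles checked similarly; truth is weakly best in each.)
In every case the truthful report is at least as good as any alternative, so it is a dominant strategy.

Yes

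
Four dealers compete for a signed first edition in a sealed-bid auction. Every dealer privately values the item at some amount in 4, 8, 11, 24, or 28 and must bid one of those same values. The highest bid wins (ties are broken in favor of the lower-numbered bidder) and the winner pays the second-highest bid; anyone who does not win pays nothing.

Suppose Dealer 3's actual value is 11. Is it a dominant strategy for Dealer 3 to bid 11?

Check each profile of the others' bids and compare truth against every alternative bid.
Others bid (4, 4, 4): truth gives 7, best alternative gives 7.
Others bid (4, 4, 8): truth gives 3, best alternative gives 3.
Others bid (4, 8, 4): truth gives 3, best alternative gives 3.
Others bid (4, 8, 8): truth gives 3, best alternative gives 3.
Others bid (8, 4, 4): truth gives 3, best alternative gives 3.
Others bid (8, 4, 8): truth gives 3, best alternative gives 3.
(Remaining 119 profiles checked similarly; truth is weakly best in each.)
In every case the truthful bid is at least as good as any alternative, so it is a dominant strategy.

Yes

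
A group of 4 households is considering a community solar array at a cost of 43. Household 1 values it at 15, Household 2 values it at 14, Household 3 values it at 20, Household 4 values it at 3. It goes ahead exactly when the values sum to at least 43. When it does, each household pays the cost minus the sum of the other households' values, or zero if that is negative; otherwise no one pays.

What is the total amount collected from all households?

Total value 52 ≥ cost 43, so it is built.
Household 1: others sum to 37; max(0, 43 - 37) = 6.
Household 2: others sum to 38; max(0, 43 - 38) = 5.
Household 3: others sum to 32; max(0, 43 - 32) = 11.
Household 4: others sum to 49; max(0, 43 - 49) = 0.
Total collected = 6 + 5 + 11 + 0 = 22.

22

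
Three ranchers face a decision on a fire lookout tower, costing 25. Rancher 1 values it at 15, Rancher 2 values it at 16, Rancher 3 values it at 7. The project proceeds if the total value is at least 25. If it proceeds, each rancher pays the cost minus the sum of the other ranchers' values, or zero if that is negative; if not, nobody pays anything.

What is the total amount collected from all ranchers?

5

Total value 38 ≥ cost 25, so it is built.
Rancher 1: others sum to 23; max(0, 25 - 23) = 2.
Rancher 2: others sum to 22; max(0, 25 - 22) = 3.
Rancher 3: others sum to 31; max(0, 25 - 31) = 0.
Total collected = 2 + 3 + 0 = 5.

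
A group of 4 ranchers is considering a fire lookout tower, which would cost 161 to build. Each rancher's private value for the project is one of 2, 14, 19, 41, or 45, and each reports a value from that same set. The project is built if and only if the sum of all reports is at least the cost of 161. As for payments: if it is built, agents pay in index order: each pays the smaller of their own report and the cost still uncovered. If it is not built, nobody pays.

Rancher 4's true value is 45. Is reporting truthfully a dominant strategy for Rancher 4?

Check each profile of the others' reports and compare truth against every alternative report.
Others report (45, 45, 45): truth gives 19, best alternative gives 19.
Others report (41, 45, 45): truth gives 15, best alternative gives 15.
Others report (45, 41, 45): truth gives 15, best alternative gives 15.
Others report (45, 45, 41): truth gives 15, best alternative gives 15.
Others report (41, 41, 45): truth gives 11, best alternative gives 11.
Others report (41, 45, 41): truth gives 11, best alternative gives 11.
(Remaining 119 profiles checked similarly; truth is weakly best in each.)
In every case the truthful report is at least as good as any alternative, so it is a dominant strategy.

Yes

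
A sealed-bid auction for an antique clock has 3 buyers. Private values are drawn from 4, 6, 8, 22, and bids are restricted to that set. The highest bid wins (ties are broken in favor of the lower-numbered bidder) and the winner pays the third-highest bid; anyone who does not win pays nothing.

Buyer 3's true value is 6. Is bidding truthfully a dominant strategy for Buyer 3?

No

Consider the case where Buyer 1 bids 4 and Buyer 2 bids 6.
Truthful bid 6: loses, pays 0, utility 0.
Bid 8 instead: wins, pays 4, utility 6 - 4 = 2.
Since 2 > 0, bidding 8 is strictly better here, so truthful bidding is not dominant.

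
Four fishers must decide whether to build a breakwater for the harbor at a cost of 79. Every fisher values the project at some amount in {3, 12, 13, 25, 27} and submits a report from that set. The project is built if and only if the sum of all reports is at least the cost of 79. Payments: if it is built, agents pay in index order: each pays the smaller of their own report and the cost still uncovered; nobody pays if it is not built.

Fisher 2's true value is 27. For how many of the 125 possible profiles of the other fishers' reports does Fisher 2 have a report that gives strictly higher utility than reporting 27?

41

Others report (3, 25, 27): truth gives 0; report 25 gives 2 > 0. Violating.
Others report (3, 27, 25): truth gives 0; report 25 gives 2 > 0. Violating.
Others report (3, 27, 27): truth gives 0; report 25 gives 2 > 0. Violating.
Others report (12, 25, 25): truth gives 0; report 25 gives 2 > 0. Violating.
Others report (3, 3, 3): truth gives 0; no alternative beats it.
Others report (3, 3, 12): truth gives 0; no alternative beats it.
(Checking all 125 profiles: 41 have a profitable deviation, 84 do not.)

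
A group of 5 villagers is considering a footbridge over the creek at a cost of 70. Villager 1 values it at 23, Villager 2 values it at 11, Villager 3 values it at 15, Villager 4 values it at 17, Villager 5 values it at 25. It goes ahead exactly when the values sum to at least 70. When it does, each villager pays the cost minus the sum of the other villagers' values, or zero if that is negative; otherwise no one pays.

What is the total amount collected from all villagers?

Total value 91 ≥ cost 70, so it is built.
Villager 1: others sum to 68; max(0, 70 - 68) = 2.
Villager 2: others sum to 80; max(0, 70 - 80) = 0.
Villager 3: others sum to 76; max(0, 70 - 76) = 0.
Villager 4: others sum to 74; max(0, 70 - 74) = 0.
Villager 5: others sum to 66; max(0, 70 - 66) = 4.
Total collected = 2 + 0 + 0 + 0 + 4 = 6.

6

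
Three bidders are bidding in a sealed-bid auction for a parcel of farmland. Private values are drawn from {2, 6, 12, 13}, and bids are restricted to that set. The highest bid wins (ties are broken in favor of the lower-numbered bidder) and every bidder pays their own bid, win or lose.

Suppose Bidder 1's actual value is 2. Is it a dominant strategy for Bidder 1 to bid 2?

Check each profile of the others' bids and compare truth against every alternative bid.
Others bid (2, 2): truth gives 0, best alternative gives -4.
Others bid (2, 12): truth gives -2, best alternative gives -6.
Others bid (2, 13): truth gives -2, best alternative gives -6.
Others bid (6, 12): truth gives -2, best alternative gives -6.
Others bid (6, 13): truth gives -2, best alternative gives -6.
Others bid (12, 2): truth gives -2, best alternative gives -6.
(Remaining 10 profiles checked similarly; truth is weakly best in each.)
In every case the truthful bid is at least as good as any alternative, so it is a dominant strategy.

Yes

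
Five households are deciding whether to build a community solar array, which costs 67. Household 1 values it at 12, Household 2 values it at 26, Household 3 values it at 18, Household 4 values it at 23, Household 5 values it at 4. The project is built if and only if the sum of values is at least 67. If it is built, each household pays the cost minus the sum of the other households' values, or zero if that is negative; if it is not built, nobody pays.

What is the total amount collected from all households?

Total value 83 ≥ cost 67, so it is built.
Household 1: others sum to 71; max(0, 67 - 71) = 0.
Household 2: others sum to 57; max(0, 67 - 57) = 10.
Household 3: others sum to 65; max(0, 67 - 65) = 2.
Household 4: others sum to 60; max(0, 67 - 60) = 7.
Household 5: others sum to 79; max(0, 67 - 79) = 0.
Total collected = 0 + 10 + 2 + 7 + 0 = 19.

19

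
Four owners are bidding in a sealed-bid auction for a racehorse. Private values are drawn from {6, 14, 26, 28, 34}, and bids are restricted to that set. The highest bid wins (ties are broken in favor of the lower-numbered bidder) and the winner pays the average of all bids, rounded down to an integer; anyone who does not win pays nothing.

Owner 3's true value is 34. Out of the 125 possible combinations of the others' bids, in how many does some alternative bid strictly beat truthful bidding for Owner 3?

36

Others bid (6, 6, 6): truth gives 21; bid 14 gives 26 > 21. Violating.
Others bid (6, 6, 14): truth gives 19; bid 14 gives 24 > 19. Violating.
Others bid (6, 6, 26): truth gives 16; bid 26 gives 18 > 16. Violating.
Others bid (6, 6, 28): truth gives 16; bid 28 gives 17 > 16. Violating.
Others bid (6, 6, 34): truth gives 14; no alternative beats it.
Others bid (6, 14, 34): truth gives 12; no alternative beats it.
(Checking all 125 profiles: 36 have a profitable deviation, 89 do not.)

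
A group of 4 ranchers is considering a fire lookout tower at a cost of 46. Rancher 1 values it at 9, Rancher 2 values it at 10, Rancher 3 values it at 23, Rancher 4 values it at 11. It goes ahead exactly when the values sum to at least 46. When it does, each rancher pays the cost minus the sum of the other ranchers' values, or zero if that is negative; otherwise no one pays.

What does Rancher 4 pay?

Total value 53 ≥ cost 46, so the project is built.
The other ranchers' values sum to 42.
Cost minus that sum is 46 - 42 = 4.

4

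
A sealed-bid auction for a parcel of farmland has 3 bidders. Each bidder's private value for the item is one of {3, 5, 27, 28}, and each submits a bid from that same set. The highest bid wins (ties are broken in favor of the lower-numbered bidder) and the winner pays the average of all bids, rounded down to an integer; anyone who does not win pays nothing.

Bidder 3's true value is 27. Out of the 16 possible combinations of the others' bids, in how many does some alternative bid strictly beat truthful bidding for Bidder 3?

Others bid (3, 3): truth gives 16; bid 5 gives 24 > 16. Violating.
Others bid (3, 27): truth gives 0; bid 28 gives 8 > 0. Violating.
Others bid (5, 27): truth gives 0; bid 28 gives 7 > 0. Violating.
Others bid (27, 3): truth gives 0; bid 28 gives 8 > 0. Violating.
Others bid (3, 5): truth gives 16; no alternative beats it.
Others bid (3, 28): truth gives 0; no alternative beats it.
(Checking all 16 profiles: 5 have a profitable deviation, 11 do not.)

5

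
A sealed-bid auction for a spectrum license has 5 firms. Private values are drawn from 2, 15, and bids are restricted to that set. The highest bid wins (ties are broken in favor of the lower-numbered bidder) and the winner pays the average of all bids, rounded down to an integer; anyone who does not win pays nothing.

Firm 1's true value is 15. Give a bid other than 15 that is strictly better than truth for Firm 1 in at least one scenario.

2

Suppose Firm 2 bids 2, Firm 3 bids 2, Firm 4 bids 2 and Firm 5 bids 2.
Bid 15: wins, pays 4, utility 15 - 4 = 11.
Bid 2: wins, pays 2, utility 15 - 2 = 13.
So bidding 2 beats truth here (13 > 11).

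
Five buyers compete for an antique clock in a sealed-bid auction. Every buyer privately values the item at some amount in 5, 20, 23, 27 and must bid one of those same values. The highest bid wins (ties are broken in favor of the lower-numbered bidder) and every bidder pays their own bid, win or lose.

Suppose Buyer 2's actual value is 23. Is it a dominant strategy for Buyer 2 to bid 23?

No

Consider the case where Buyer 1 bids 5, Buyer 3 bids 5, Buyer 4 bids 5 and Buyer 5 bids 5.
Truthful bid 23: wins, pays 23, utility 23 - 23 = 0.
Bid 20 instead: wins, pays 20, utility 23 - 20 = 3.
Since 3 > 0, bidding 20 is strictly better here, so truthful bidding is not dominant.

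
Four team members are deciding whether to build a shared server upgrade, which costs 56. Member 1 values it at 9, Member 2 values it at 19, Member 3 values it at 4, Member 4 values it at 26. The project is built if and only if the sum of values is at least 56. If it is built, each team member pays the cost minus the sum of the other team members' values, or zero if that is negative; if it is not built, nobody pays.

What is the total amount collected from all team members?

50

Total value 58 ≥ cost 56, so it is built.
Member 1: others sum to 49; max(0, 56 - 49) = 7.
Member 2: others sum to 39; max(0, 56 - 39) = 17.
Member 3: others sum to 54; max(0, 56 - 54) = 2.
Member 4: others sum to 32; max(0, 56 - 32) = 24.
Total collected = 7 + 17 + 2 + 24 = 50.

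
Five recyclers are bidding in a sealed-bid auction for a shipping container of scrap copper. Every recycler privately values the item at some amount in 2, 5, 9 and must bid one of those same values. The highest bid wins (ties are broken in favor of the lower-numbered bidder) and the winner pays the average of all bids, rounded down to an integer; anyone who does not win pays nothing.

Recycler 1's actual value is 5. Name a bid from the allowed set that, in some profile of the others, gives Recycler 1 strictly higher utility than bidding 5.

Suppose Recycler 2 bids 2, Recycler 3 bids 2, Recycler 4 bids 2 and Recycler 5 bids 9.
Bid 5: loses, pays 0, utility 0.
Bid 9: wins, pays 4, utility 5 - 4 = 1.
So bidding 9 beats truth here (1 > 0).

9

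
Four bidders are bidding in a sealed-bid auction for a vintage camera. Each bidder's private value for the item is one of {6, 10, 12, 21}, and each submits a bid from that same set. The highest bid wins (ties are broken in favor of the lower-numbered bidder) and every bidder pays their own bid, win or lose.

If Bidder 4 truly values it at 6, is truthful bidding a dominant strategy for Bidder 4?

No

Consider the case where Bidder 1 bids 6, Bidder 2 bids 6 and Bidder 3 bids 6.
Truthful bid 6: loses but pays 6, utility -6.
Bid 10 instead: wins, pays 10, utility 6 - 10 = -4.
Since -4 > -6, bidding 10 is strictly better here, so truthful bidding is not dominant.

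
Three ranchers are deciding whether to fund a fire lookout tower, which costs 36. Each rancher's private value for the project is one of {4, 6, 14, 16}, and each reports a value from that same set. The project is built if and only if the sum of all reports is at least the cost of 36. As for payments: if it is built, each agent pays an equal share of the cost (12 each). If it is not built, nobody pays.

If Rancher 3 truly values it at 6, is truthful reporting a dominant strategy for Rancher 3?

Consider the case where Rancher 1 reports 14 and Rancher 2 reports 16.
Truthful report 6: project built, pays 12, utility 6 - 12 = -6.
Report 4 instead: project not built, utility 0.
Since 0 > -6, reporting 4 is strictly better here, so truthful reporting is not dominant.

No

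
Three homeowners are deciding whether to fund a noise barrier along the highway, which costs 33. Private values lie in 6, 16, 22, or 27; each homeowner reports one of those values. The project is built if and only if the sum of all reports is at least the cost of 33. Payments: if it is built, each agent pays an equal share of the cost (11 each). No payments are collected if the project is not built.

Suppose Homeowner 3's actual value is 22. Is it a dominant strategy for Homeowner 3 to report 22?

Check each profile of the others' reports and compare truth against every alternative report.
Others report (6, 6): truth gives 11, best alternative gives 11.
Others report (6, 16): truth gives 11, best alternative gives 11.
Others report (6, 22): truth gives 11, best alternative gives 11.
Others report (6, 27): truth gives 11, best alternative gives 11.
Others report (16, 6): truth gives 11, best alternative gives 11.
Others report (16, 16): truth gives 11, best alternative gives 11.
(Remaining 10 profiles checked similarly; truth is weakly best in each.)
In every case the truthful report is at least as good as any alternative, so it is a dominant strategy.

Yes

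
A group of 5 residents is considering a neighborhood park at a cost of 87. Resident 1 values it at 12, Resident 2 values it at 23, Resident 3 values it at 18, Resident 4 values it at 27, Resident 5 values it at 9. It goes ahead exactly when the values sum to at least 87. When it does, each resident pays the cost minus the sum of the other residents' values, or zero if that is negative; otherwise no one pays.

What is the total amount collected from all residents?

79

Total value 89 ≥ cost 87, so it is built.
Resident 1: others sum to 77; max(0, 87 - 77) = 10.
Resident 2: others sum to 66; max(0, 87 - 66) = 21.
Resident 3: others sum to 71; max(0, 87 - 71) = 16.
Resident 4: others sum to 62; max(0, 87 - 62) = 25.
Resident 5: others sum to 80; max(0, 87 - 80) = 7.
Total collected = 10 + 21 + 16 + 25 + 7 = 79.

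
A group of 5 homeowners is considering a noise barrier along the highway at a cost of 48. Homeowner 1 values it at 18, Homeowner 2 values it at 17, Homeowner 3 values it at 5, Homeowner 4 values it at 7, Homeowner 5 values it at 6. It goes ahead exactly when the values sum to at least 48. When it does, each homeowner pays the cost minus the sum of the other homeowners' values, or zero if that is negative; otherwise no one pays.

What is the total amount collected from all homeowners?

28

Total value 53 ≥ cost 48, so it is built.
Homeowner 1: others sum to 35; max(0, 48 - 35) = 13.
Homeowner 2: others sum to 36; max(0, 48 - 36) = 12.
Homeowner 3: others sum to 48; max(0, 48 - 48) = 0.
Homeowner 4: others sum to 46; max(0, 48 - 46) = 2.
Homeowner 5: others sum to 47; max(0, 48 - 47) = 1.
Total collected = 13 + 12 + 0 + 2 + 1 = 28.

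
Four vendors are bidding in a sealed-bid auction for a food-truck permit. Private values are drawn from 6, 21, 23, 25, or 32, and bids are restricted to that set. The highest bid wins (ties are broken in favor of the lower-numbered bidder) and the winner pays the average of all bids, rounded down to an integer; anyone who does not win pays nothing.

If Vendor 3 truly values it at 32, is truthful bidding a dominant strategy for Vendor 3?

No

Consider the case where Vendor 1 bids 6, Vendor 2 bids 6 and Vendor 4 bids 6.
Truthful bid 32: wins, pays 12, utility 32 - 12 = 20.
Bid 21 instead: wins, pays 9, utility 32 - 9 = 23.
Since 23 > 20, bidding 21 is strictly better here, so truthful bidding is not dominant.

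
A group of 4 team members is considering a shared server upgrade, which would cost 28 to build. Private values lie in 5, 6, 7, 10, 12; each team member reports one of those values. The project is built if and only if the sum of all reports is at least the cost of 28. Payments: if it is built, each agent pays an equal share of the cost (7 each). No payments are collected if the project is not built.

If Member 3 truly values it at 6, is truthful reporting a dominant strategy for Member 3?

No

Consider the case where Member 1 reports 5, Member 2 reports 5 and Member 4 reports 12.
Truthful report 6: project built, pays 7, utility 6 - 7 = -1.
Report 5 instead: project not built, utility 0.
Since 0 > -1, reporting 5 is strictly better here, so truthful reporting is not dominant.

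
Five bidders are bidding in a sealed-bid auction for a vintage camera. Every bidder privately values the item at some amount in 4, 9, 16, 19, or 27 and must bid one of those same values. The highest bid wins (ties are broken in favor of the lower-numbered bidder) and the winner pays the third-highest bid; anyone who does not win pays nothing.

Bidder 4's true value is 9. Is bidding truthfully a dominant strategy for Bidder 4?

Consider the case where Bidder 1 bids 4, Bidder 2 bids 4, Bidder 3 bids 4 and Bidder 5 bids 16.
Truthful bid 9: loses, pays 0, utility 0.
Bid 16 instead: wins, pays 4, utility 9 - 4 = 5.
Since 5 > 0, bidding 16 is strictly better here, so truthful bidding is not dominant.

No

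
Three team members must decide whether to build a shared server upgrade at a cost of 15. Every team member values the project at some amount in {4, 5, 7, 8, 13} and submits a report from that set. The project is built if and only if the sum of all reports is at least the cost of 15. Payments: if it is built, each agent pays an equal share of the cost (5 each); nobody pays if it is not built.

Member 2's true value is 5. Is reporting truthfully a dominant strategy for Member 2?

Check each profile of the others' reports and compare truth against every alternative report.
Others report (4, 4): truth gives 0, best alternative gives 0.
Others report (4, 5): truth gives 0, best alternative gives 0.
Others report (4, 7): truth gives 0, best alternative gives 0.
Others report (4, 8): truth gives 0, best alternative gives 0.
Others report (4, 13): truth gives 0, best alternative gives 0.
Others report (5, 4): truth gives 0, best alternative gives 0.
(Remaining 19 profiles checked similarly; truth is weakly best in each.)
In every case the truthful report is at least as good as any alternative, so it is a dominant strategy.

Yes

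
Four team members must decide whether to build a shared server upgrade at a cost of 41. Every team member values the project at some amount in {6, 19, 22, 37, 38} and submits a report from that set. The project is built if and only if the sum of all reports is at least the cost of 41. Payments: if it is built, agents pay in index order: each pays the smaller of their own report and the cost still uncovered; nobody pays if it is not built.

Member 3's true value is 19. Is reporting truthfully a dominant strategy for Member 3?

Consider the case where Member 1 reports 6, Member 2 reports 6 and Member 4 reports 37.
Truthful report 19: project built, pays 19, utility 19 - 19 = 0.
Report 6 instead: project built, pays 6, utility 19 - 6 = 13.
Since 13 > 0, reporting 6 is strictly better here, so truthful reporting is not dominant.

No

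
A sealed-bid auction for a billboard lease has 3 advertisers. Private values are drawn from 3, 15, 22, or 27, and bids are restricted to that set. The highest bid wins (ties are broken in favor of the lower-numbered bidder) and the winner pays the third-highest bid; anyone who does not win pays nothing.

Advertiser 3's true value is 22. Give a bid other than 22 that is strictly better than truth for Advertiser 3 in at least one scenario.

Suppose Advertiser 1 bids 3 and Advertiser 2 bids 22.
Bid 22: loses, pays 0, utility 0.
Bid 27: wins, pays 3, utility 22 - 3 = 19.
So bidding 27 beats truth here (19 > 0).

27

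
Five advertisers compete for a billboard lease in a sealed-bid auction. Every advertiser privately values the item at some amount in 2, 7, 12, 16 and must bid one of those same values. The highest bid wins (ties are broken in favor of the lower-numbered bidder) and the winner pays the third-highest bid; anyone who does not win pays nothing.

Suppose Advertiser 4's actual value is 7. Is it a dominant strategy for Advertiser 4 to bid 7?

No

Consider the case where Advertiser 1 bids 2, Advertiser 2 bids 2, Advertiser 3 bids 2 and Advertiser 5 bids 12.
Truthful bid 7: loses, pays 0, utility 0.
Bid 12 instead: wins, pays 2, utility 7 - 2 = 5.
Since 5 > 0, bidding 12 is strictly better here, so truthful bidding is not dominant.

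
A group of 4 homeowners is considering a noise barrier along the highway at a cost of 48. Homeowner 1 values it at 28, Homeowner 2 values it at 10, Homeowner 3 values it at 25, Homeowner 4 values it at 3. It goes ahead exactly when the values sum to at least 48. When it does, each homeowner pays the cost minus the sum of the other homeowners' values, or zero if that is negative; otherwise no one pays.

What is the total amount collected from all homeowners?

17

Total value 66 ≥ cost 48, so it is built.
Homeowner 1: others sum to 38; max(0, 48 - 38) = 10.
Homeowner 2: others sum to 56; max(0, 48 - 56) = 0.
Homeowner 3: others sum to 41; max(0, 48 - 41) = 7.
Homeowner 4: others sum to 63; max(0, 48 - 63) = 0.
Total collected = 10 + 0 + 7 + 0 = 17.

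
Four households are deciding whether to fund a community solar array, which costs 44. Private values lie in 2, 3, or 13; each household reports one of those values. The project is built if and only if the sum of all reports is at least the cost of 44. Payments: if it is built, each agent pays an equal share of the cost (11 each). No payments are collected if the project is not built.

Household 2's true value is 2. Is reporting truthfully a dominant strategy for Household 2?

Check each profile of the others' reports and compare truth against every alternative report.
Others report (2, 2, 2): truth gives 0, best alternative gives 0.
Others report (2, 2, 3): truth gives 0, best alternative gives 0.
Others report (2, 2, 13): truth gives 0, best alternative gives 0.
Others report (2, 3, 2): truth gives 0, best alternative gives 0.
Others report (2, 3, 3): truth gives 0, best alternative gives 0.
Others report (2, 3, 13): truth gives 0, best alternative gives 0.
(Remaining 21 profiles checked similarly; truth is weakly best in each.)
In every case the truthful report is at least as good as any alternative, so it is a dominant strategy.

Yes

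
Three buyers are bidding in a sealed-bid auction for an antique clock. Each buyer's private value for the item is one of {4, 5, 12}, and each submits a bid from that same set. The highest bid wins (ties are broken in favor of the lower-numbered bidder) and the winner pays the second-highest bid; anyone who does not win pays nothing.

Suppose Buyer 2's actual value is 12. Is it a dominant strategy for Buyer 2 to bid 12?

Check each profile of the others' bids and compare truth against every alternative bid.
Others bid (5, 4): truth gives 7, best alternative gives 0.
Others bid (5, 5): truth gives 7, best alternative gives 0.
Others bid (4, 4): truth gives 8, best alternative gives 8.
Others bid (4, 5): truth gives 7, best alternative gives 7.
Others bid (4, 12): truth gives 0, best alternative gives 0.
Others bid (5, 12): truth gives 0, best alternative gives 0.
(Remaining 3 profiles checked similarly; truth is weakly best in each.)
In every case the truthful bid is at least as good as any alternative, so it is a dominant strategy.

Yes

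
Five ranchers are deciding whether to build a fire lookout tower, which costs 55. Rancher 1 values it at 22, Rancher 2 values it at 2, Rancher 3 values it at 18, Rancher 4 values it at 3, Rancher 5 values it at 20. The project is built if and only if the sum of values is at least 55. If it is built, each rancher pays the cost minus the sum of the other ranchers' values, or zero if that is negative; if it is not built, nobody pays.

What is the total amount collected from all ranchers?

30

Total value 65 ≥ cost 55, so it is built.
Rancher 1: others sum to 43; max(0, 55 - 43) = 12.
Rancher 2: others sum to 63; max(0, 55 - 63) = 0.
Rancher 3: others sum to 47; max(0, 55 - 47) = 8.
Rancher 4: others sum to 62; max(0, 55 - 62) = 0.
Rancher 5: others sum to 45; max(0, 55 - 45) = 10.
Total collected = 12 + 0 + 8 + 0 + 10 = 30.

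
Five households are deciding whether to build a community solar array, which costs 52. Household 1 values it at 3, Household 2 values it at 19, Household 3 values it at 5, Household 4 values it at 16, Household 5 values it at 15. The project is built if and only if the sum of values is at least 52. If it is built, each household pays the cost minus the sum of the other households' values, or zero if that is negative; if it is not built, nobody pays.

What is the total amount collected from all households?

Total value 58 ≥ cost 52, so it is built.
Household 1: others sum to 55; max(0, 52 - 55) = 0.
Household 2: others sum to 39; max(0, 52 - 39) = 13.
Household 3: others sum to 53; max(0, 52 - 53) = 0.
Household 4: others sum to 42; max(0, 52 - 42) = 10.
Household 5: others sum to 43; max(0, 52 - 43) = 9.
Total collected = 0 + 13 + 0 + 10 + 9 = 32.

32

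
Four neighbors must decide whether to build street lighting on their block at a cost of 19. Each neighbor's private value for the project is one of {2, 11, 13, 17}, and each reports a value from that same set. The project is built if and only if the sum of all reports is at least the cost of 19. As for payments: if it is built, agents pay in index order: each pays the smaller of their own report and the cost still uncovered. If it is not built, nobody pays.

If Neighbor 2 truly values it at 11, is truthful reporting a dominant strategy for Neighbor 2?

Consider the case where Neighbor 1 reports 2, Neighbor 3 reports 2 and Neighbor 4 reports 13.
Truthful report 11: project built, pays 11, utility 11 - 11 = 0.
Report 2 instead: project built, pays 2, utility 11 - 2 = 9.
Since 9 > 0, reporting 2 is strictly better here, so truthful reporting is not dominant.

No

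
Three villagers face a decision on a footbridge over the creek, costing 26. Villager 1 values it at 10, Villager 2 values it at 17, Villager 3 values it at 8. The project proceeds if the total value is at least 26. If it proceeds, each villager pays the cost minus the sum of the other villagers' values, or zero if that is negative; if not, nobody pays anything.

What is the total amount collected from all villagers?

Total value 35 ≥ cost 26, so it is built.
Villager 1: others sum to 25; max(0, 26 - 25) = 1.
Villager 2: others sum to 18; max(0, 26 - 18) = 8.
Villager 3: others sum to 27; max(0, 26 - 27) = 0.
Total collected = 1 + 8 + 0 = 9.

9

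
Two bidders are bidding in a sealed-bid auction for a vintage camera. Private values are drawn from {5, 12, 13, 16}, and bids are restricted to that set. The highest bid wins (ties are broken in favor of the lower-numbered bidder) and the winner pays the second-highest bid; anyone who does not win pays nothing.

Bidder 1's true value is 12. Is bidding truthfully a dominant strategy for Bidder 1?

Check each profile of the others' bids and compare truth against every alternative bid.
Others bid (5): truth gives 7, best alternative gives 7.
Others bid (12): truth gives 0, best alternative gives 0.
Others bid (13): truth gives 0, best alternative gives 0.
Others bid (16): truth gives 0, best alternative gives 0.
In every case the truthful bid is at least as good as any alternative, so it is a dominant strategy.

Yes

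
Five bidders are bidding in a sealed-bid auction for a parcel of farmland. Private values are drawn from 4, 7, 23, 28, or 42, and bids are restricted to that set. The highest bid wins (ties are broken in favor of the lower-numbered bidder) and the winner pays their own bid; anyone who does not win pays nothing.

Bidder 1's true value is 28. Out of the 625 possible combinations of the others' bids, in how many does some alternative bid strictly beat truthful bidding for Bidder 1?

81

Others bid (4, 4, 4, 4): truth gives 0; bid 4 gives 24 > 0. Violating.
Others bid (4, 4, 4, 7): truth gives 0; bid 7 gives 21 > 0. Violating.
Others bid (4, 4, 4, 23): truth gives 0; bid 23 gives 5 > 0. Violating.
Others bid (4, 4, 7, 4): truth gives 0; bid 7 gives 21 > 0. Violating.
Others bid (4, 4, 4, 28): truth gives 0; no alternative beats it.
Others bid (4, 4, 4, 42): truth gives 0; no alternative beats it.
(Checking all 625 profiles: 81 have a profitable deviation, 544 do not.)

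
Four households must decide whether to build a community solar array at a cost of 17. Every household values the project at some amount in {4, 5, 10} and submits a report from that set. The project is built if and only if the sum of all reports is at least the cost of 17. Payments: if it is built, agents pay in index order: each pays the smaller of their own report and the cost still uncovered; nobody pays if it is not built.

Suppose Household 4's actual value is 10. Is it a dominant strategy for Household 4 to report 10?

Check each profile of the others' reports and compare truth against every alternative report.
Others report (4, 4, 10): truth gives 10, best alternative gives 10.
Others report (4, 5, 10): truth gives 10, best alternative gives 10.
Others report (4, 10, 4): truth gives 10, best alternative gives 10.
Others report (4, 10, 5): truth gives 10, best alternative gives 10.
Others report (4, 10, 10): truth gives 10, best alternative gives 10.
Others report (5, 4, 10): truth gives 10, best alternative gives 10.
(Remaining 21 profiles checked similarly; truth is weakly best in each.)
In every case the truthful report is at least as good as any alternative, so it is a dominant strategy.

Yes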